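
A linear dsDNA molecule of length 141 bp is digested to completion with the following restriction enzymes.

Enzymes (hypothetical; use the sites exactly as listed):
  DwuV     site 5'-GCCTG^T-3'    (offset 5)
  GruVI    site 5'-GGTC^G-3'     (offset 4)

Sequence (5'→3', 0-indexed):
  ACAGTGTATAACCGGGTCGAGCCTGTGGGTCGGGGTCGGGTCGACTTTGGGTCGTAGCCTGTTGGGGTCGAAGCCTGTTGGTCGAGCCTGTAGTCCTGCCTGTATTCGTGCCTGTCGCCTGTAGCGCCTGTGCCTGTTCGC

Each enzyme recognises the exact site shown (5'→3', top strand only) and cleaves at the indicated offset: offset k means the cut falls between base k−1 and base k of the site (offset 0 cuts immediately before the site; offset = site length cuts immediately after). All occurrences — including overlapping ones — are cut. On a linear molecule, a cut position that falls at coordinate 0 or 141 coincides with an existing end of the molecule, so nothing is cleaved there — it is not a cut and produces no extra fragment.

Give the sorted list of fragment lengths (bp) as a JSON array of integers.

[5,5,6,6,6,6,7,7,7,8,8,8,9,11,12,12,18]

Per-enzyme occurrences:
  DwuV GCCTGT/5: at [20, 56, 72, 85, 97, 109, 116, 125, 131] ⇒ [25, 61, 77, 90, 102, 114, 121, 130, 136]
  GruVI GGTCG/4: at [14, 27, 33, 38, 49, 65, 79] ⇒ [18, 31, 37, 42, 53, 69, 83]

All cut coordinates (distinct, sorted): [18, 25, 31, 37, 42, 53, 61, 69, 77, 83, 90, 102, 114, 121, 130, 136]

Fragment lengths:
  [0,18): 18 bp
  [18,25): 7 bp
  [25,31): 6 bp
  [31,37): 6 bp
  [37,42): 5 bp
  [42,53): 11 bp
  [53,61): 8 bp
  [61,69): 8 bp
  [69,77): 8 bp
  [77,83): 6 bp
  [83,90): 7 bp
  [90,102): 12 bp
  [102,114): 12 bp
  [114,121): 7 bp
  [121,130): 9 bp
  [130,136): 6 bp
  [136,141): 5 bp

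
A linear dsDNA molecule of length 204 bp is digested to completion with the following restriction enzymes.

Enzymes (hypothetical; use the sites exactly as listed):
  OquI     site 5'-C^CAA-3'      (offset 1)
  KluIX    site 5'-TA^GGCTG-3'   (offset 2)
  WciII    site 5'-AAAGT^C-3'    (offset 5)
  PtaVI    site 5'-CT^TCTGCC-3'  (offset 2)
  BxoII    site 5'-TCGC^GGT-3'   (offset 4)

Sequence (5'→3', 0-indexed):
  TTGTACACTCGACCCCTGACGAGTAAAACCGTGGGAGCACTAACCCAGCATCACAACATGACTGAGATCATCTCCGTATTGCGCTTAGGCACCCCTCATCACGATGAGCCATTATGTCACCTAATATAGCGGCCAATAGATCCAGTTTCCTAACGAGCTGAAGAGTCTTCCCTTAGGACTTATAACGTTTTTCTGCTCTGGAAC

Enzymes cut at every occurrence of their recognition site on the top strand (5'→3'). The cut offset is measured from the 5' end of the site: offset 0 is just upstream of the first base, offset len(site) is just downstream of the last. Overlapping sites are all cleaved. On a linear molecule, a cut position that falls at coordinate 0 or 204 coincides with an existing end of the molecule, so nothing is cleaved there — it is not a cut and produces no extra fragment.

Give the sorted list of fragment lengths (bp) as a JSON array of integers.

[71,133]

Scan for sites:
  OquI (CCAA, off=1): starts [132] → cuts [133]
  KluIX (TAGGCTG, off=2): no sites
  WciII (AAAGTC, off=5): no sites
  PtaVI (CTTCTGCC, off=2): no sites
  BxoII (TCGCGGT, off=4): no sites

Pooled cuts: [133]

Fragment lengths:
  [0,133): 133 bp
  [133,204): 71 bp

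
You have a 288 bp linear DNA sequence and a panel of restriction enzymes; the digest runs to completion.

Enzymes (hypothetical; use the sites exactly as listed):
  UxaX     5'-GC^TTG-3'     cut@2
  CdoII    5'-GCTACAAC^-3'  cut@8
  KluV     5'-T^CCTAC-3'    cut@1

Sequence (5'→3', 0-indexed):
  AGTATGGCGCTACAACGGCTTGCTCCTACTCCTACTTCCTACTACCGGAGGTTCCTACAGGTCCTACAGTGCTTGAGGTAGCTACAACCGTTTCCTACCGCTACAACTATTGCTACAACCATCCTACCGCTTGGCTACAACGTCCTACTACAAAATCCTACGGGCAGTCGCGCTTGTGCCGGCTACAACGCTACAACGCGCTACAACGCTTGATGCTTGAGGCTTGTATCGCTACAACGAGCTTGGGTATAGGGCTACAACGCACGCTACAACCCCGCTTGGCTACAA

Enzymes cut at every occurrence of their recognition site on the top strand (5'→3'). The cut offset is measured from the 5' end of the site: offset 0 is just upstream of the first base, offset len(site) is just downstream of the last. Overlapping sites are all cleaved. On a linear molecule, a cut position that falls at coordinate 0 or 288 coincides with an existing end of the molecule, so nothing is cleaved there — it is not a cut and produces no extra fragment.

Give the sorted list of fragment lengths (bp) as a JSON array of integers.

Per-enzyme occurrences:
  UxaX GCTTG/2: at [17, 70, 128, 171, 207, 214, 221, 240, 276] ⇒ [19, 72, 130, 173, 209, 216, 223, 242, 278]
  CdoII GCTACAAC/8: at [8, 80, 99, 111, 133, 181, 189, 199, 230, 253, 265] ⇒ [16, 88, 107, 119, 141, 189, 197, 207, 238, 261, 273]
  KluV TCCTAC/1: at [23, 29, 36, 52, 61, 92, 121, 142, 155] ⇒ [24, 30, 37, 53, 62, 93, 122, 143, 156]

Pooled cuts: [16, 19, 24, 30, 37, 53, 62, 72, 88, 93, 107, 119, 122, 130, 141, 143, 156, 173, 189, 197, 207, 209, 216, 223, 238, 242, 261, 273, 278]

Fragment lengths:
  [0,16): 16 bp
  [16,19): 3 bp
  [19,24): 5 bp
  [24,30): 6 bp
  [30,37): 7 bp
  [37,53): 16 bp
  [53,62): 9 bp
  [62,72): 10 bp
  [72,88): 16 bp
  [88,93): 5 bp
  [93,107): 14 bp
  [107,119): 12 bp
  [119,122): 3 bp
  [122,130): 8 bp
  [130,141): 11 bp
  [141,143): 2 bp
  [143,156): 13 bp
  [156,173): 17 bp
  [173,189): 16 bp
  [189,197): 8 bp
  [197,207): 10 bp
  [207,209): 2 bp
  [209,216): 7 bp
  [216,223): 7 bp
  [223,238): 15 bp
  [238,242): 4 bp
  [242,261): 19 bp
  [261,273): 12 bp
  [273,278): 5 bp
  [278,288): 10 bp

[2,2,3,3,4,5,5,5,6,7,7,7,8,8,9,10,10,10,11,12,12,13,14,15,16,16,16,16,17,19]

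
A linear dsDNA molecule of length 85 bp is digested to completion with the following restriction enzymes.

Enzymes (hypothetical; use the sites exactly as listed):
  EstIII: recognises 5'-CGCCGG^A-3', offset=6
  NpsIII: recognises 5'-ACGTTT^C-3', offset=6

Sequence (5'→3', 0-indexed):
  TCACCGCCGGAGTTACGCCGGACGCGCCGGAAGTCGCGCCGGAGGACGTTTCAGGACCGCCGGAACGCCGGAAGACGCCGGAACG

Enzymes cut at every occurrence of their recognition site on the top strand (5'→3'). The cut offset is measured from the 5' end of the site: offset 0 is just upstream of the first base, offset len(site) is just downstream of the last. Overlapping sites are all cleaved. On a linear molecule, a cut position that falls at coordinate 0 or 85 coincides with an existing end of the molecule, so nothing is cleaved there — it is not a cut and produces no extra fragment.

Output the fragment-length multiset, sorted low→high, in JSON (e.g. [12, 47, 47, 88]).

Per-enzyme occurrences:
  EstIII (CGCCGGA, off=6): starts [4, 15, 24, 36, 57, 65, 75] → cuts [10, 21, 30, 42, 63, 71, 81]
  NpsIII (ACGTTTC, off=6): starts [45] → cuts [51]

All cut coordinates (distinct, sorted): [10, 21, 30, 42, 51, 63, 71, 81]

Fragments:
  [0,10): 10 bp
  [10,21): 11 bp
  [21,30): 9 bp
  [30,42): 12 bp
  [42,51): 9 bp
  [51,63): 12 bp
  [63,71): 8 bp
  [71,81): 10 bp
  [81,85): 4 bp

[4,8,9,9,10,10,11,12,12]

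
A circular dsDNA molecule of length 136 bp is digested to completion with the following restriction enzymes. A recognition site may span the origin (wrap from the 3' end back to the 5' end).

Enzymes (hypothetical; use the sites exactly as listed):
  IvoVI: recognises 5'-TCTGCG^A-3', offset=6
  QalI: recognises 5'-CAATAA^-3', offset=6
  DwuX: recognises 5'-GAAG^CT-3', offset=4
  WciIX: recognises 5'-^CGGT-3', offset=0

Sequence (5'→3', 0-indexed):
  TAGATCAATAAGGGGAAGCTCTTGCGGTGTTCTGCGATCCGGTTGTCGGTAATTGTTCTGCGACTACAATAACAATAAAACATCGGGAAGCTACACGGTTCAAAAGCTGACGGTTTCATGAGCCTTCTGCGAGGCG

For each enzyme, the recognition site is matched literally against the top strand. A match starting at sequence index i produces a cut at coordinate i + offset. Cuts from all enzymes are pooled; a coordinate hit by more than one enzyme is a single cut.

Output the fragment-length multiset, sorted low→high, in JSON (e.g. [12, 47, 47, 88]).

Scan for sites:
  IvoVI (TCTGCGA, off=6): starts [30, 56, 125] → cuts [36, 62, 131]
  QalI (CAATAA, off=6): starts [5, 66, 72] → cuts [11, 72, 78]
  DwuX (GAAGCT, off=4): starts [14, 86] → cuts [18, 90]
  WciIX (CGGT, off=0): starts [24, 39, 46, 95, 110] → cuts [24, 39, 46, 95, 110]

Pooled cuts: [11, 18, 24, 36, 39, 46, 62, 72, 78, 90, 95, 110, 131]

Fragment lengths:
  11→18: 7 bp
  18→24: 6 bp
  24→36: 12 bp
  36→39: 3 bp
  39→46: 7 bp
  46→62: 16 bp
  62→72: 10 bp
  72→78: 6 bp
  78→90: 12 bp
  90→95: 5 bp
  95→110: 15 bp
  110→131: 21 bp
  131→11 (wrap): 136-131+11 = 16 bp

[3,5,6,6,7,7,10,12,12,15,16,16,21]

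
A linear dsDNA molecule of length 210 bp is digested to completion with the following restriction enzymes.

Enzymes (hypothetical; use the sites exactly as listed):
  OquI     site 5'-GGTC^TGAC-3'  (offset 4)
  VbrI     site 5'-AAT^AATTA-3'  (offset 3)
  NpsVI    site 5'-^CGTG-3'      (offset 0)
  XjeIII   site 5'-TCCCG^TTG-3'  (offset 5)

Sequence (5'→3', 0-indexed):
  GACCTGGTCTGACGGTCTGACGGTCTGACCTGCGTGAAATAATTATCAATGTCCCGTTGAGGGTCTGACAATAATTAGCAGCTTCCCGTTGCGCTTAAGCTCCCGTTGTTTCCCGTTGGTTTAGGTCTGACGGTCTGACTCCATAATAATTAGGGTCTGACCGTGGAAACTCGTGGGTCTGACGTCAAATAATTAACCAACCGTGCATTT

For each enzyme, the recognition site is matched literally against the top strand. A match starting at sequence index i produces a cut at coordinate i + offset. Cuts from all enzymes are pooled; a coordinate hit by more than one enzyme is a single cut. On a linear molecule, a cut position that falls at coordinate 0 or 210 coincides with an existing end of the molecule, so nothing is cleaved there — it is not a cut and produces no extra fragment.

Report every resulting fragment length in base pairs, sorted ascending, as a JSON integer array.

Per-enzyme occurrences:
  OquI GGTCTGAC/4: at [5, 13, 21, 61, 123, 131, 153, 175] ⇒ [9, 17, 25, 65, 127, 135, 157, 179]
  VbrI AATAATTA/3: at [37, 69, 144, 187] ⇒ [40, 72, 147, 190]
  NpsVI CGTG/0: at [32, 161, 171, 201] ⇒ [32, 161, 171, 201]
  XjeIII TCCCGTTG/5: at [51, 83, 100, 110] ⇒ [56, 88, 105, 115]

Pooled cuts: [9, 17, 25, 32, 40, 56, 65, 72, 88, 105, 115, 127, 135, 147, 157, 161, 171, 179, 190, 201]

Fragments:
  [0,9): 9 bp
  [9,17): 8 bp
  [17,25): 8 bp
  [25,32): 7 bp
  [32,40): 8 bp
  [40,56): 16 bp
  [56,65): 9 bp
  [65,72): 7 bp
  [72,88): 16 bp
  [88,105): 17 bp
  [105,115): 10 bp
  [115,127): 12 bp
  [127,135): 8 bp
  [135,147): 12 bp
  [147,157): 10 bp
  [157,161): 4 bp
  [161,171): 10 bp
  [171,179): 8 bp
  [179,190): 11 bp
  [190,201): 11 bp
  [201,210): 9 bp

[4,7,7,8,8,8,8,8,9,9,9,10,10,10,11,11,12,12,16,16,17]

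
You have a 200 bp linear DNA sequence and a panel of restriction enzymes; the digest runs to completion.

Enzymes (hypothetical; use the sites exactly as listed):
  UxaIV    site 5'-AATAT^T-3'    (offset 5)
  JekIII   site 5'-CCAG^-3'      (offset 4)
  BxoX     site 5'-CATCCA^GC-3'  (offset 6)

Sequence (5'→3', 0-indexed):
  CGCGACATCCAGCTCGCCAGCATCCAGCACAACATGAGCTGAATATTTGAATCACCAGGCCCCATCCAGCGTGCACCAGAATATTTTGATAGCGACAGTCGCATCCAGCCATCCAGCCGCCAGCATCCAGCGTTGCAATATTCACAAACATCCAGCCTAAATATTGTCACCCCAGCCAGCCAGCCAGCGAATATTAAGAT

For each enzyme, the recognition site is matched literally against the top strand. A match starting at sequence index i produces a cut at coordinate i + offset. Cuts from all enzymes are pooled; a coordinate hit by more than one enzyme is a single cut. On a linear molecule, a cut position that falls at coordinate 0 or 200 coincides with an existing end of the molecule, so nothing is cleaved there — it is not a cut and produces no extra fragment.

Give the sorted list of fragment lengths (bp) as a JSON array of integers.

Scan for sites:
  UxaIV (AATATT, off=5): starts [41, 79, 136, 159, 189] → cuts [46, 84, 141, 164, 194]
  JekIII (CCAG, off=4): starts [8, 16, 23, 54, 65, 75, 104, 112, 119, 126, 151, 171, 175, 179, 183] → cuts [12, 20, 27, 58, 69, 79, 108, 116, 123, 130, 155, 175, 179, 183, 187]
  BxoX (CATCCAGC, off=6): starts [5, 20, 62, 101, 109, 123, 148] → cuts [11, 26, 68, 107, 115, 129, 154]

Pooled cuts: [11, 12, 20, 26, 27, 46, 58, 68, 69, 79, 84, 107, 108, 115, 116, 123, 129, 130, 141, 154, 155, 164, 175, 179, 183, 187, 194]

Fragment lengths:
  [0,11): 11 bp
  [11,12): 1 bp
  [12,20): 8 bp
  [20,26): 6 bp
  [26,27): 1 bp
  [27,46): 19 bp
  [46,58): 12 bp
  [58,68): 10 bp
  [68,69): 1 bp
  [69,79): 10 bp
  [79,84): 5 bp
  [84,107): 23 bp
  [107,108): 1 bp
  [108,115): 7 bp
  [115,116): 1 bp
  [116,123): 7 bp
  [123,129): 6 bp
  [129,130): 1 bp
  [130,141): 11 bp
  [141,154): 13 bp
  [154,155): 1 bp
  [155,164): 9 bp
  [164,175): 11 bp
  [175,179): 4 bp
  [179,183): 4 bp
  [183,187): 4 bp
  [187,194): 7 bp
  [194,200): 6 bp

[1,1,1,1,1,1,1,4,4,4,5,6,6,6,7,7,7,8,9,10,10,11,11,11,12,13,19,23]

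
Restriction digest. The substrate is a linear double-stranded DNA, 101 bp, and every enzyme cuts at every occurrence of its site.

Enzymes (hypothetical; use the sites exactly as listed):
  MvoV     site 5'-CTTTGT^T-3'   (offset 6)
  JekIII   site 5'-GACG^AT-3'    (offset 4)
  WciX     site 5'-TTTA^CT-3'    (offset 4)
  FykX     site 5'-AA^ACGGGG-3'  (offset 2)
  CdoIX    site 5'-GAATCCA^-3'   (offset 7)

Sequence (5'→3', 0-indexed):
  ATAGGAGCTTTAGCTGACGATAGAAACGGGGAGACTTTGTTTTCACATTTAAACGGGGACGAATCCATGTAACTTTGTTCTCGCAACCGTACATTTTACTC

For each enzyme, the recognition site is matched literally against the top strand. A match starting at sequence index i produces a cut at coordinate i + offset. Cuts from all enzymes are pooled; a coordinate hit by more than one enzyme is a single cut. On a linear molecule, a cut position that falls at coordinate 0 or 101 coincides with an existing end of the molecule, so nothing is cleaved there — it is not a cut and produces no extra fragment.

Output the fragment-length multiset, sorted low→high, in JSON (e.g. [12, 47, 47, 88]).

[3,6,11,12,15,15,19,20]

Site scan:
  MvoV (CTTTGTT, off=6): starts [34, 72] → cuts [40, 78]
  JekIII (GACGAT, off=4): starts [15] → cuts [19]
  WciX (TTTACT, off=4): starts [94] → cuts [98]
  FykX (AAACGGGG, off=2): starts [23, 50] → cuts [25, 52]
  CdoIX (GAATCCA, off=7): starts [60] → cuts [67]

All cut coordinates (distinct, sorted): [19, 25, 40, 52, 67, 78, 98]

Fragments:
  [0,19): 19 bp
  [19,25): 6 bp
  [25,40): 15 bp
  [40,52): 12 bp
  [52,67): 15 bp
  [67,78): 11 bp
  [78,98): 20 bp
  [98,101): 3 bp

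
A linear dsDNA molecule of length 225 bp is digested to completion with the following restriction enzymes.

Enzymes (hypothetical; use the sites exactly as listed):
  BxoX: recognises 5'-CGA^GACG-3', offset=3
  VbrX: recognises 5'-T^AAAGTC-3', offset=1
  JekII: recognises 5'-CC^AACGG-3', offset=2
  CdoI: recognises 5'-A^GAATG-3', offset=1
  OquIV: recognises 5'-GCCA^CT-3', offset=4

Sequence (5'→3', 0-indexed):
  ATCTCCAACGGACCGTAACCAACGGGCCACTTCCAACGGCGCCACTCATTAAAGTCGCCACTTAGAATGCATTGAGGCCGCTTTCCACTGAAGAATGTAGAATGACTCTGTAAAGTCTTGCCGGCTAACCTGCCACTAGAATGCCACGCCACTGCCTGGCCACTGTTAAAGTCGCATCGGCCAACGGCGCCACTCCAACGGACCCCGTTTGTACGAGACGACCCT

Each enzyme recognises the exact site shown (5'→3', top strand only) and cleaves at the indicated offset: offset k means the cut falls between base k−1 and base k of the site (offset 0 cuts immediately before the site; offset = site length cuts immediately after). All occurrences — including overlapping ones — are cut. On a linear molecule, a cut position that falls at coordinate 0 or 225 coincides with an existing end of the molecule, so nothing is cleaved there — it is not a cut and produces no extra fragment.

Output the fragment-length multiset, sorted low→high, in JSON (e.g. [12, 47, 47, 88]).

[3,4,4,5,5,6,6,7,9,9,10,10,10,11,12,13,14,15,20,24,28]

Per-enzyme occurrences:
  BxoX CGAGACG/3: at [213] ⇒ [216]
  VbrX TAAAGTC/1: at [49, 110, 166] ⇒ [50, 111, 167]
  JekII CCAACGG/2: at [4, 18, 32, 180, 194] ⇒ [6, 20, 34, 182, 196]
  CdoI AGAATG/1: at [63, 91, 98, 137] ⇒ [64, 92, 99, 138]
  OquIV GCCACT/4: at [25, 40, 56, 131, 147, 158, 188] ⇒ [29, 44, 60, 135, 151, 162, 192]

Pooled cuts: [6, 20, 29, 34, 44, 50, 60, 64, 92, 99, 111, 135, 138, 151, 162, 167, 182, 192, 196, 216]

Fragment lengths:
  [0,6): 6 bp
  [6,20): 14 bp
  [20,29): 9 bp
  [29,34): 5 bp
  [34,44): 10 bp
  [44,50): 6 bp
  [50,60): 10 bp
  [60,64): 4 bp
  [64,92): 28 bp
  [92,99): 7 bp
  [99,111): 12 bp
  [111,135): 24 bp
  [135,138): 3 bp
  [138,151): 13 bp
  [151,162): 11 bp
  [162,167): 5 bp
  [167,182): 15 bp
  [182,192): 10 bp
  [192,196): 4 bp
  [196,216): 20 bp
  [216,225): 9 bp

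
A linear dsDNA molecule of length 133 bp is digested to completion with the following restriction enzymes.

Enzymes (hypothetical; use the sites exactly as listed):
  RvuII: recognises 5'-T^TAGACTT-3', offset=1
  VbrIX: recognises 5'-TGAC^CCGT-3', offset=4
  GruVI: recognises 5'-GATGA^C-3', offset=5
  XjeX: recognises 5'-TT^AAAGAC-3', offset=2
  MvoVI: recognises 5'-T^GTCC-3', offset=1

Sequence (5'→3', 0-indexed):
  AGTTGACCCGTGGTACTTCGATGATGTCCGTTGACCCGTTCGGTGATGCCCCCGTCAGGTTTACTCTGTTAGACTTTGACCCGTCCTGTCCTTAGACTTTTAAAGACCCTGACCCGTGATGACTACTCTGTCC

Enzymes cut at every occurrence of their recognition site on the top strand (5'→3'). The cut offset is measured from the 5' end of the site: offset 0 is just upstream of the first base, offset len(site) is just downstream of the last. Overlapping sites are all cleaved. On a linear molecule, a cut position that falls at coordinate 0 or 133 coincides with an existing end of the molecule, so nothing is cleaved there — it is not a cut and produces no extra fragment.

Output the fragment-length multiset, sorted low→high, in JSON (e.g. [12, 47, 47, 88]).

Per-enzyme occurrences:
  RvuII TTAGACTT/1: at [68, 91] ⇒ [69, 92]
  VbrIX TGACCCGT/4: at [3, 31, 76, 109] ⇒ [7, 35, 80, 113]
  GruVI GATGAC/5: at [117] ⇒ [122]
  XjeX TTAAAGAC/2: at [99] ⇒ [101]
  MvoVI TGTCC/1: at [24, 86, 128] ⇒ [25, 87, 129]

All cut coordinates (distinct, sorted): [7, 25, 35, 69, 80, 87, 92, 101, 113, 122, 129]

Fragments:
  [0,7): 7 bp
  [7,25): 18 bp
  [25,35): 10 bp
  [35,69): 34 bp
  [69,80): 11 bp
  [80,87): 7 bp
  [87,92): 5 bp
  [92,101): 9 bp
  [101,113): 12 bp
  [113,122): 9 bp
  [122,129): 7 bp
  [129,133): 4 bp

[4,5,7,7,7,9,9,10,11,12,18,34]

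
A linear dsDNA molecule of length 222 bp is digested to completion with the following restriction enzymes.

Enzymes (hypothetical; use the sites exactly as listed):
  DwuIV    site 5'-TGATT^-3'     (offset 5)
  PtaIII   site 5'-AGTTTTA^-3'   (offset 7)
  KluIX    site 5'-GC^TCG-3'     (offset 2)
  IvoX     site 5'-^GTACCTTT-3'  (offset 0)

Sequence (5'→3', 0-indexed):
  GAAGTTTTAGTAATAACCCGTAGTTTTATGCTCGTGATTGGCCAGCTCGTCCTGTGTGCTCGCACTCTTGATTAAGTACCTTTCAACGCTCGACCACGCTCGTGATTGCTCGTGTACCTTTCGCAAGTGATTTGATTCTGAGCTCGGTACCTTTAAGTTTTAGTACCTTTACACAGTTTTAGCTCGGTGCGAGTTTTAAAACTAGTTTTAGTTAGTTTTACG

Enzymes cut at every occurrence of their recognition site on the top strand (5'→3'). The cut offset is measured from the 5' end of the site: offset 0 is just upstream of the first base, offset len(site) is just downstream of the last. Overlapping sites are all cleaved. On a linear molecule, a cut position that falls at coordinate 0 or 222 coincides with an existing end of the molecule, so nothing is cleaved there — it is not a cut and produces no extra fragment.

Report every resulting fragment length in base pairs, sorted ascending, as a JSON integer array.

[2,2,2,2,3,3,4,5,6,7,8,8,9,10,10,12,13,14,14,15,16,19,19,19]

Site scan:
  DwuIV TGATT/5: at [34, 68, 102, 127, 132] ⇒ [39, 73, 107, 132, 137]
  PtaIII AGTTTTA/7: at [2, 21, 155, 174, 191, 203, 213] ⇒ [9, 28, 162, 181, 198, 210, 220]
  KluIX GCTCG/2: at [29, 44, 57, 87, 97, 107, 141, 181] ⇒ [31, 46, 59, 89, 99, 109, 143, 183]
  IvoX GTACCTTT/0: at [75, 113, 146, 162] ⇒ [75, 113, 146, 162]

Pooled cuts: [9, 28, 31, 39, 46, 59, 73, 75, 89, 99, 107, 109, 113, 132, 137, 143, 146, 162, 181, 183, 198, 210, 220]

Fragments:
  [0,9): 9 bp
  [9,28): 19 bp
  [28,31): 3 bp
  [31,39): 8 bp
  [39,46): 7 bp
  [46,59): 13 bp
  [59,73): 14 bp
  [73,75): 2 bp
  [75,89): 14 bp
  [89,99): 10 bp
  [99,107): 8 bp
  [107,109): 2 bp
  [109,113): 4 bp
  [113,132): 19 bp
  [132,137): 5 bp
  [137,143): 6 bp
  [143,146): 3 bp
  [146,162): 16 bp
  [162,181): 19 bp
  [181,183): 2 bp
  [183,198): 15 bp
  [198,210): 12 bp
  [210,220): 10 bp
  [220,222): 2 bp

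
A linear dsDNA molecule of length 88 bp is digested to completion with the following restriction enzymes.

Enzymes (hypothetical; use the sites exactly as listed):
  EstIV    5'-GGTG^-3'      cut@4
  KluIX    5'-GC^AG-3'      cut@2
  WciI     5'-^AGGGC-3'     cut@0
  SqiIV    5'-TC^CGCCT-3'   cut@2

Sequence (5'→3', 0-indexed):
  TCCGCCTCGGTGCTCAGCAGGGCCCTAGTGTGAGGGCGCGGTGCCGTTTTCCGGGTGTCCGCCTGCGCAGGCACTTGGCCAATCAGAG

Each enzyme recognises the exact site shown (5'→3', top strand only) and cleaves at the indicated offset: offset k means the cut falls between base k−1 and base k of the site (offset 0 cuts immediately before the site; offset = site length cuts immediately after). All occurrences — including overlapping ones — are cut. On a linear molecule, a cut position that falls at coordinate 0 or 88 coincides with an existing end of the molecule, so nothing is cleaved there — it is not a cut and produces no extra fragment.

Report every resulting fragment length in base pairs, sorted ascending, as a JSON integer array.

Per-enzyme occurrences:
  EstIV GGTG/4: at [8, 39, 53] ⇒ [12, 43, 57]
  KluIX GCAG/2: at [16, 66] ⇒ [18, 68]
  WciI AGGGC/0: at [18, 32] ⇒ [18, 32]
  SqiIV TCCGCCT/2: at [0, 57] ⇒ [2, 59]

All cut coordinates (distinct, sorted): [2, 12, 18, 32, 43, 57, 59, 68]

Fragments:
  [0,2): 2 bp
  [2,12): 10 bp
  [12,18): 6 bp
  [18,32): 14 bp
  [32,43): 11 bp
  [43,57): 14 bp
  [57,59): 2 bp
  [59,68): 9 bp
  [68,88): 20 bp

[2,2,6,9,10,11,14,14,20]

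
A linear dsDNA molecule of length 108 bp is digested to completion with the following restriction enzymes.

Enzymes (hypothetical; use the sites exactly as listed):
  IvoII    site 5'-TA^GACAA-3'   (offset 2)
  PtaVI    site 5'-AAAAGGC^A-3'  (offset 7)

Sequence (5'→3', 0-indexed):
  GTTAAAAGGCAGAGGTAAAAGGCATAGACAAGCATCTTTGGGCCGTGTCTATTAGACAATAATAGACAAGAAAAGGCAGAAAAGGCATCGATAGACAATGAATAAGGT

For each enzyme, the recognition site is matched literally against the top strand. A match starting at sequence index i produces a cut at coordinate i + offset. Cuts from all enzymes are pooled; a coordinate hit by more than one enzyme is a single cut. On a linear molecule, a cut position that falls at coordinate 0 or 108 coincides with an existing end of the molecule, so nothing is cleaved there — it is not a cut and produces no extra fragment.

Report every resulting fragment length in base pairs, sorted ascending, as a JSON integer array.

Per-enzyme occurrences:
  IvoII (TAGACAA, off=2): starts [24, 52, 62, 91] → cuts [26, 54, 64, 93]
  PtaVI (AAAAGGCA, off=7): starts [3, 16, 70, 79] → cuts [10, 23, 77, 86]

Pooled cuts: [10, 23, 26, 54, 64, 77, 86, 93]

Fragment lengths:
  [0,10): 10 bp
  [10,23): 13 bp
  [23,26): 3 bp
  [26,54): 28 bp
  [54,64): 10 bp
  [64,77): 13 bp
  [77,86): 9 bp
  [86,93): 7 bp
  [93,108): 15 bp

[3,7,9,10,10,13,13,15,28]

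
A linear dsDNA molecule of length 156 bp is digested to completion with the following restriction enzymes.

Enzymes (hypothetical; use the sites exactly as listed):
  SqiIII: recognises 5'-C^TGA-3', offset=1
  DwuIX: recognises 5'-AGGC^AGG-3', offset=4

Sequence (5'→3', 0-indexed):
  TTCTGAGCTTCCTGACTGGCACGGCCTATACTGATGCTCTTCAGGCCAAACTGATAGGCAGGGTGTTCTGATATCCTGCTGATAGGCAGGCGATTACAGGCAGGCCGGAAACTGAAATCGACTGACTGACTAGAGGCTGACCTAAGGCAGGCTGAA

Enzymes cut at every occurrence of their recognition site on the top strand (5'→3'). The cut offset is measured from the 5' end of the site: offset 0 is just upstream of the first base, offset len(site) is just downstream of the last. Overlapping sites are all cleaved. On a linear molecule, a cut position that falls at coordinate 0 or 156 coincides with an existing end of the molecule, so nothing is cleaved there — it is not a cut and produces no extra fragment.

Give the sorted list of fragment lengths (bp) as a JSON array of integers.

[3,4,4,4,8,8,9,9,10,11,11,11,11,14,19,20]

Per-enzyme occurrences:
  SqiIII (CTGA, off=1): starts [2, 11, 30, 50, 67, 78, 111, 121, 125, 136, 151] → cuts [3, 12, 31, 51, 68, 79, 112, 122, 126, 137, 152]
  DwuIX (AGGCAGG, off=4): starts [55, 83, 97, 144] → cuts [59, 87, 101, 148]

Pooled cuts: [3, 12, 31, 51, 59, 68, 79, 87, 101, 112, 122, 126, 137, 148, 152]

Fragments:
  [0,3): 3 bp
  [3,12): 9 bp
  [12,31): 19 bp
  [31,51): 20 bp
  [51,59): 8 bp
  [59,68): 9 bp
  [68,79): 11 bp
  [79,87): 8 bp
  [87,101): 14 bp
  [101,112): 11 bp
  [112,122): 10 bp
  [122,126): 4 bp
  [126,137): 11 bp
  [137,148): 11 bp
  [148,152): 4 bp
  [152,156): 4 bp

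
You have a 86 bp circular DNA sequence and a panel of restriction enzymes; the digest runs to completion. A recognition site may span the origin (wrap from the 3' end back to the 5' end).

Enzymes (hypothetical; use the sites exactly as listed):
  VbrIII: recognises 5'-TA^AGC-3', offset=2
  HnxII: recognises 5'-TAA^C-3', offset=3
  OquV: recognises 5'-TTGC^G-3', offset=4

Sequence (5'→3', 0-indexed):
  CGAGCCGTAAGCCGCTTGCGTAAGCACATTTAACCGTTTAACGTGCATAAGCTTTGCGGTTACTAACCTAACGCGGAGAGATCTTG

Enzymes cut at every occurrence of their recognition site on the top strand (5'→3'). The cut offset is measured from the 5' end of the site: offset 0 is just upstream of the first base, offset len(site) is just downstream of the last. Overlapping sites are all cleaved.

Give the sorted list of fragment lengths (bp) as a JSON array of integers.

[3,5,8,8,8,8,9,10,11,16]

Per-enzyme occurrences:
  VbrIII (TAAGC, off=2): starts [7, 20, 47] → cuts [9, 22, 49]
  HnxII (TAAC, off=3): starts [30, 38, 63, 68] → cuts [33, 41, 66, 71]
  OquV (TTGCG, off=4): starts [15, 53, 83] → cuts [1, 19, 57]

All cut coordinates (distinct, sorted): [1, 9, 19, 22, 33, 41, 49, 57, 66, 71]

Fragments:
  1→9: 8 bp
  9→19: 10 bp
  19→22: 3 bp
  22→33: 11 bp
  33→41: 8 bp
  41→49: 8 bp
  49→57: 8 bp
  57→66: 9 bp
  66→71: 5 bp
  71→1 (wrap): 86-71+1 = 16 bp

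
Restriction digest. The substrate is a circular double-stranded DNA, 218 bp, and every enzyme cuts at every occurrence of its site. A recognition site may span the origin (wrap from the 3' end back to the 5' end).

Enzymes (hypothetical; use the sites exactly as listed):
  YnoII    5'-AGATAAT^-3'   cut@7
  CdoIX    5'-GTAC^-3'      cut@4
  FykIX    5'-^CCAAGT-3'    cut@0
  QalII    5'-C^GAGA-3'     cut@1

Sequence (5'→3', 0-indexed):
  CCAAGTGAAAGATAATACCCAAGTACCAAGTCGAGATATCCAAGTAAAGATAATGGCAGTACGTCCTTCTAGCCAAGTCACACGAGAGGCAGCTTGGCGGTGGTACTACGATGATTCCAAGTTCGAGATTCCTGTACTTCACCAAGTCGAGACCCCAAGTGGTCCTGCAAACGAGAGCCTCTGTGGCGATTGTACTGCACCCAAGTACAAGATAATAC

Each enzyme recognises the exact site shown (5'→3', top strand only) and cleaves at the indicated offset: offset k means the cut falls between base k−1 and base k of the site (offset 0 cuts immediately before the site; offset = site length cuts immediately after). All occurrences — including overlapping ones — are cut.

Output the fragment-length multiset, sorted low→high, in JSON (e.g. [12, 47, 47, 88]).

[1,2,2,4,5,6,6,7,7,7,8,8,8,8,10,10,11,13,15,16,18,23,23]

Scan for sites:
  YnoII (AGATAAT, off=7): starts [9, 47, 209] → cuts [16, 54, 216]
  CdoIX (GTAC, off=4): starts [22, 58, 102, 133, 191, 204] → cuts [26, 62, 106, 137, 195, 208]
  FykIX (CCAAGT, off=0): starts [0, 18, 25, 39, 72, 116, 141, 154, 200] → cuts [0, 18, 25, 39, 72, 116, 141, 154, 200]
  QalII (CGAGA, off=1): starts [31, 82, 123, 147, 171] → cuts [32, 83, 124, 148, 172]

Pooled cuts: [0, 16, 18, 25, 26, 32, 39, 54, 62, 72, 83, 106, 116, 124, 137, 141, 148, 154, 172, 195, 200, 208, 216]

Fragments:
  0→16: 16 bp
  16→18: 2 bp
  18→25: 7 bp
  25→26: 1 bp
  26→32: 6 bp
  32→39: 7 bp
  39→54: 15 bp
  54→62: 8 bp
  62→72: 10 bp
  72→83: 11 bp
  83→106: 23 bp
  106→116: 10 bp
  116→124: 8 bp
  124→137: 13 bp
  137→141: 4 bp
  141→148: 7 bp
  148→154: 6 bp
  154→172: 18 bp
  172→195: 23 bp
  195→200: 5 bp
  200→208: 8 bp
  208→216: 8 bp
  216→0 (wrap): 218-216+0 = 2 bp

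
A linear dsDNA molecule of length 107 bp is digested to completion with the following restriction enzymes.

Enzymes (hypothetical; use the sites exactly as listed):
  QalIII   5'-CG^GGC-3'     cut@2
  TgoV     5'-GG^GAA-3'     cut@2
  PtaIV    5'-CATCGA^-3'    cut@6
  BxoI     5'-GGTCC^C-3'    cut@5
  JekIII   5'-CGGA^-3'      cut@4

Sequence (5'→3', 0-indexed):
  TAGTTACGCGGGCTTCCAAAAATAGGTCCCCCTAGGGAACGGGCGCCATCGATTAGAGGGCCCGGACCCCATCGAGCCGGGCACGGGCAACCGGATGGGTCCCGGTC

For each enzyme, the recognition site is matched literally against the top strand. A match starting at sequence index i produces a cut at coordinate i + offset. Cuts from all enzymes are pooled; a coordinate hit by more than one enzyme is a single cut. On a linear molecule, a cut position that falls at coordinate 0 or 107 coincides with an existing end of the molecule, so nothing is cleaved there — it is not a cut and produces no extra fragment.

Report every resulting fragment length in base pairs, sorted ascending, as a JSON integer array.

[4,5,5,6,7,7,9,10,10,11,14,19]

Scan for sites:
  QalIII CGGGC/2: at [8, 39, 77, 83] ⇒ [10, 41, 79, 85]
  TgoV GGGAA/2: at [34] ⇒ [36]
  PtaIV CATCGA/6: at [46, 69] ⇒ [52, 75]
  BxoI GGTCCC/5: at [24, 97] ⇒ [29, 102]
  JekIII CGGA/4: at [62, 91] ⇒ [66, 95]

Pooled cuts: [10, 29, 36, 41, 52, 66, 75, 79, 85, 95, 102]

Fragments:
  [0,10): 10 bp
  [10,29): 19 bp
  [29,36): 7 bp
  [36,41): 5 bp
  [41,52): 11 bp
  [52,66): 14 bp
  [66,75): 9 bp
  [75,79): 4 bp
  [79,85): 6 bp
  [85,95): 10 bp
  [95,102): 7 bp
  [102,107): 5 bp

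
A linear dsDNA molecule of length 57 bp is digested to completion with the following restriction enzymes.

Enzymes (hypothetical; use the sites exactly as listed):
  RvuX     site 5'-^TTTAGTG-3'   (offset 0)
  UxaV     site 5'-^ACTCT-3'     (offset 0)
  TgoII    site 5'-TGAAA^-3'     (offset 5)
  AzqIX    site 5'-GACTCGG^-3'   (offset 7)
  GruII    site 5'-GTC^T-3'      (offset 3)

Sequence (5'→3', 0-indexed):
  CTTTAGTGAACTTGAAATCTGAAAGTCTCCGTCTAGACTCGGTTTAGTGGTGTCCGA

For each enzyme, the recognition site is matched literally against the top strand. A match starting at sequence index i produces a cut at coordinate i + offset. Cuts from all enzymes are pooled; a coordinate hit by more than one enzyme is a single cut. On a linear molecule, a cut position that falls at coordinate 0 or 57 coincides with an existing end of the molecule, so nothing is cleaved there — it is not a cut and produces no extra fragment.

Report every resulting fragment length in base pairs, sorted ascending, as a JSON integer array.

[1,3,6,7,9,15,16]

Scan for sites:
  RvuX (TTTAGTG, off=0): starts [1, 42] → cuts [1, 42]
  UxaV (ACTCT, off=0): no sites
  TgoII (TGAAA, off=5): starts [12, 19] → cuts [17, 24]
  AzqIX (GACTCGG, off=7): starts [35] → cuts [42]
  GruII (GTCT, off=3): starts [24, 30] → cuts [27, 33]

Pooled cuts: [1, 17, 24, 27, 33, 42]

Fragments:
  [0,1): 1 bp
  [1,17): 16 bp
  [17,24): 7 bp
  [24,27): 3 bp
  [27,33): 6 bp
  [33,42): 9 bp
  [42,57): 15 bp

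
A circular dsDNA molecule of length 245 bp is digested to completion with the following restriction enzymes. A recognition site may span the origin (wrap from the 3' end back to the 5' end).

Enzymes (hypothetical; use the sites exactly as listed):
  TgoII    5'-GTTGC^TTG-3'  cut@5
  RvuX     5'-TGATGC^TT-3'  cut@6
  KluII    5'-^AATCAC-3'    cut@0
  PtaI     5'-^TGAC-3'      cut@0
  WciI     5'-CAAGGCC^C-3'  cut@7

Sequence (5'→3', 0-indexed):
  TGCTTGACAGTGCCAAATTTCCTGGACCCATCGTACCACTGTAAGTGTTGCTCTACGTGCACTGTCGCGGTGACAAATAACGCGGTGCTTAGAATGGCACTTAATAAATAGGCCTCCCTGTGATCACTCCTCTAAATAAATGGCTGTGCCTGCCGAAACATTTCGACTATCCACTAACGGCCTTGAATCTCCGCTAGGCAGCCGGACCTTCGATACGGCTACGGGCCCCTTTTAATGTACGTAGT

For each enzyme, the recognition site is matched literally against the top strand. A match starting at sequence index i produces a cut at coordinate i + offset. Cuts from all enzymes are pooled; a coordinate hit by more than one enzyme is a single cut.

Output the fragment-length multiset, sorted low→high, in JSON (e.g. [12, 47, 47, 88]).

[1,66,178]

Scan for sites:
  TgoII GTTGCTTG/5: at [243] ⇒ [3]
  RvuX (TGATGCTT, off=6): no sites
  KluII (AATCAC, off=0): no sites
  PtaI TGAC/0: at [4, 70] ⇒ [4, 70]
  WciI (CAAGGCCC, off=7): no sites

All cut coordinates (distinct, sorted): [3, 4, 70]

Fragments:
  3→4: 1 bp
  4→70: 66 bp
  70→3 (wrap): 245-70+3 = 178 bp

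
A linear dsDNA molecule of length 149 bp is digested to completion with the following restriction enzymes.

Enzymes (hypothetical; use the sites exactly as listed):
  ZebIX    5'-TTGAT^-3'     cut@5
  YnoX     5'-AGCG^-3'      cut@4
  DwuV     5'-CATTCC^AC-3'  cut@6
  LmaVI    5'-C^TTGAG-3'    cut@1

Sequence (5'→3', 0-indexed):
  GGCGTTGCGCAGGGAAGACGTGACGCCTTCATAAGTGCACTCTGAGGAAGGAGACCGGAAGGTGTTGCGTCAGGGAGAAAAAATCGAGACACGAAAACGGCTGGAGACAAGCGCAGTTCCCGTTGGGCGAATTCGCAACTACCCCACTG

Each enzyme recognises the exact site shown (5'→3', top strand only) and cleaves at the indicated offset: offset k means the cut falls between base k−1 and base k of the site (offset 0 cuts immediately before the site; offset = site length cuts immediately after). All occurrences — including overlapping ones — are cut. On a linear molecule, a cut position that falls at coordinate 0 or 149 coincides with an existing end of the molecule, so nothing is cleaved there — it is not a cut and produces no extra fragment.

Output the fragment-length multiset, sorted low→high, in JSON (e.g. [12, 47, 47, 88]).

[36,113]

Per-enzyme occurrences:
  ZebIX (TTGAT, off=5): no sites
  YnoX AGCG/4: at [109] ⇒ [113]
  DwuV (CATTCCAC, off=6): no sites
  LmaVI (CTTGAG, off=1): no sites

Pooled cuts: [113]

Fragment lengths:
  [0,113): 113 bp
  [113,149): 36 bp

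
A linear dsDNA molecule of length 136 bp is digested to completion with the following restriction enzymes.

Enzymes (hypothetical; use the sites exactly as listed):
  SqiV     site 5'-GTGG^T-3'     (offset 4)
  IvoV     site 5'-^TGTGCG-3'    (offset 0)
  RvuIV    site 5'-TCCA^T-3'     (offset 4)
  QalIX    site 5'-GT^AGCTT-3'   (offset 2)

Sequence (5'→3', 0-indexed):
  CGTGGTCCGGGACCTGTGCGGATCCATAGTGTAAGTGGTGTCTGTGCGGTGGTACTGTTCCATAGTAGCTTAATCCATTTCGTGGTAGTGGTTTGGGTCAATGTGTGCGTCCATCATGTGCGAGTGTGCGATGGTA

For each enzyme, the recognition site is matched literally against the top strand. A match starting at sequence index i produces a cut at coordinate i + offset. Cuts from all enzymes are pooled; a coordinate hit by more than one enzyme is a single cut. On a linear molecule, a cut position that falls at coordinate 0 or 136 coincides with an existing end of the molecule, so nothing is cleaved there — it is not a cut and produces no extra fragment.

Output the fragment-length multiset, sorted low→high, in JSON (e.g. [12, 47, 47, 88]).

Per-enzyme occurrences:
  SqiV (GTGGT, off=4): starts [1, 34, 48, 81, 87] → cuts [5, 38, 52, 85, 91]
  IvoV (TGTGCG, off=0): starts [14, 42, 103, 116, 124] → cuts [14, 42, 103, 116, 124]
  RvuIV (TCCAT, off=4): starts [22, 58, 73, 109] → cuts [26, 62, 77, 113]
  QalIX (GTAGCTT, off=2): starts [64] → cuts [66]

Pooled cuts: [5, 14, 26, 38, 42, 52, 62, 66, 77, 85, 91, 103, 113, 116, 124]

Fragments:
  [0,5): 5 bp
  [5,14): 9 bp
  [14,26): 12 bp
  [26,38): 12 bp
  [38,42): 4 bp
  [42,52): 10 bp
  [52,62): 10 bp
  [62,66): 4 bp
  [66,77): 11 bp
  [77,85): 8 bp
  [85,91): 6 bp
  [91,103): 12 bp
  [103,113): 10 bp
  [113,116): 3 bp
  [116,124): 8 bp
  [124,136): 12 bp

[3,4,4,5,6,8,8,9,10,10,10,11,12,12,12,12]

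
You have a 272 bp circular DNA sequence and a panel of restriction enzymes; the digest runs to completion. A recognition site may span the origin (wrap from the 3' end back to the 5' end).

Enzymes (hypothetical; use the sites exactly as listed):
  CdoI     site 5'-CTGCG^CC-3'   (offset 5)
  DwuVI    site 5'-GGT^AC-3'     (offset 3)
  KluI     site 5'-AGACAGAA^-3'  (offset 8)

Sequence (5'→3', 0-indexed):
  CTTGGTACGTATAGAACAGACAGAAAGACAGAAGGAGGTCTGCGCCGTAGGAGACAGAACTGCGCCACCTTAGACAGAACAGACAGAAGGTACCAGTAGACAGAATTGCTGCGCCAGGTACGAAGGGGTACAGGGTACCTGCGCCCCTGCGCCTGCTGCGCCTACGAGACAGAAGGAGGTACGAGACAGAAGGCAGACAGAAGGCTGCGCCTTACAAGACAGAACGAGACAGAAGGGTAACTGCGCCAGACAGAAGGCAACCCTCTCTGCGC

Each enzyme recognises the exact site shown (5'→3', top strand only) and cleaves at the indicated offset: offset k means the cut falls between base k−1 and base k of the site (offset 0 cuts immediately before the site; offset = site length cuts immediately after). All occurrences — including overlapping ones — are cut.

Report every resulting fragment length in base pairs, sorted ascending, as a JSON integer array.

[3,5,6,6,7,7,7,7,8,8,8,9,9,10,10,10,11,11,11,11,14,14,15,15,15,16,19]

Scan for sites:
  CdoI CTGCGCC/5: at [39, 59, 108, 138, 146, 155, 204, 240, 266] ⇒ [44, 64, 113, 143, 151, 160, 209, 245, 271]
  DwuVI GGTAC/3: at [3, 88, 116, 126, 133, 177] ⇒ [6, 91, 119, 129, 136, 180]
  KluI AGACAGAA/8: at [17, 25, 51, 71, 80, 97, 166, 183, 194, 216, 226, 247] ⇒ [25, 33, 59, 79, 88, 105, 174, 191, 202, 224, 234, 255]

All cut coordinates (distinct, sorted): [6, 25, 33, 44, 59, 64, 79, 88, 91, 105, 113, 119, 129, 136, 143, 151, 160, 174, 180, 191, 202, 209, 224, 234, 245, 255, 271]

Fragment lengths:
  6→25: 19 bp
  25→33: 8 bp
  33→44: 11 bp
  44→59: 15 bp
  59→64: 5 bp
  64→79: 15 bp
  79→88: 9 bp
  88→91: 3 bp
  91→105: 14 bp
  105→113: 8 bp
  113→119: 6 bp
  119→129: 10 bp
  129→136: 7 bp
  136→143: 7 bp
  143→151: 8 bp
  151→160: 9 bp
  160→174: 14 bp
  174→180: 6 bp
  180→191: 11 bp
  191→202: 11 bp
  202→209: 7 bp
  209→224: 15 bp
  224→234: 10 bp
  234→245: 11 bp
  245→255: 10 bp
  255→271: 16 bp
  271→6 (wrap): 272-271+6 = 7 bp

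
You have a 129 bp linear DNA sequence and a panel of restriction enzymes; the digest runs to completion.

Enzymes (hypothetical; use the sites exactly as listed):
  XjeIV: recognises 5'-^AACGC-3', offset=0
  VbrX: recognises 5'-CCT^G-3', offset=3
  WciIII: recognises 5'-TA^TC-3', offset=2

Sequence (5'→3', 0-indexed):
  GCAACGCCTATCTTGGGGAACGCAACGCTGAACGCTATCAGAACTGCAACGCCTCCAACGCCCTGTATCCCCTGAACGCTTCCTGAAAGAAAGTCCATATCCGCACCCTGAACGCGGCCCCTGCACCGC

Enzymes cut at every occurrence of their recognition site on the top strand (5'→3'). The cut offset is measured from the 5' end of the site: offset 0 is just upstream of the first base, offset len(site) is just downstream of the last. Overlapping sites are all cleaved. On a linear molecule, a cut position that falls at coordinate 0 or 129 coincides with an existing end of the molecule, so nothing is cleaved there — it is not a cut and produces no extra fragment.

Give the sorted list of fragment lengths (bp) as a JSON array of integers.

Site scan:
  XjeIV (AACGC, off=0): starts [2, 18, 23, 30, 47, 56, 74, 110] → cuts [2, 18, 23, 30, 47, 56, 74, 110]
  VbrX (CCTG, off=3): starts [61, 70, 81, 106, 119] → cuts [64, 73, 84, 109, 122]
  WciIII (TATC, off=2): starts [8, 35, 65, 97] → cuts [10, 37, 67, 99]

All cut coordinates (distinct, sorted): [2, 10, 18, 23, 30, 37, 47, 56, 64, 67, 73, 74, 84, 99, 109, 110, 122]

Fragments:
  [0,2): 2 bp
  [2,10): 8 bp
  [10,18): 8 bp
  [18,23): 5 bp
  [23,30): 7 bp
  [30,37): 7 bp
  [37,47): 10 bp
  [47,56): 9 bp
  [56,64): 8 bp
  [64,67): 3 bp
  [67,73): 6 bp
  [73,74): 1 bp
  [74,84): 10 bp
  [84,99): 15 bp
  [99,109): 10 bp
  [109,110): 1 bp
  [110,122): 12 bp
  [122,129): 7 bp

[1,1,2,3,5,6,7,7,7,8,8,8,9,10,10,10,12,15]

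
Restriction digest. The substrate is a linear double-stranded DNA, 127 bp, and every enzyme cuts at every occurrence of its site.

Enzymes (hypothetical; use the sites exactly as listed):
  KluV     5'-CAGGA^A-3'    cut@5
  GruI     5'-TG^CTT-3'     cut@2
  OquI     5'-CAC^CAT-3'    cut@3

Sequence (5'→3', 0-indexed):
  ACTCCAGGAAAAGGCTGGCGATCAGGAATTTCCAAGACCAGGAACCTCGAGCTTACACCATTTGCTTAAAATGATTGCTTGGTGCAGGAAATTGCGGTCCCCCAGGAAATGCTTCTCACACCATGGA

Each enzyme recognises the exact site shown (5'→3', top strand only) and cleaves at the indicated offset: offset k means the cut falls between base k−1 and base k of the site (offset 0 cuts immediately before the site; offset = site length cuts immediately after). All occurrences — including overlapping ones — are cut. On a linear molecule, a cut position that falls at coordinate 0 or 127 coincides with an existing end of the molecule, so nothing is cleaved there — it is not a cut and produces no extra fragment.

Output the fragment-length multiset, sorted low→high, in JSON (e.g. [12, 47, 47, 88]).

[4,6,6,9,10,12,13,15,16,18,18]

Site scan:
  KluV (CAGGAA, off=5): starts [4, 22, 38, 84, 102] → cuts [9, 27, 43, 89, 107]
  GruI (TGCTT, off=2): starts [62, 75, 109] → cuts [64, 77, 111]
  OquI (CACCAT, off=3): starts [55, 118] → cuts [58, 121]

All cut coordinates (distinct, sorted): [9, 27, 43, 58, 64, 77, 89, 107, 111, 121]

Fragments:
  [0,9): 9 bp
  [9,27): 18 bp
  [27,43): 16 bp
  [43,58): 15 bp
  [58,64): 6 bp
  [64,77): 13 bp
  [77,89): 12 bp
  [89,107): 18 bp
  [107,111): 4 bp
  [111,121): 10 bp
  [121,127): 6 bp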